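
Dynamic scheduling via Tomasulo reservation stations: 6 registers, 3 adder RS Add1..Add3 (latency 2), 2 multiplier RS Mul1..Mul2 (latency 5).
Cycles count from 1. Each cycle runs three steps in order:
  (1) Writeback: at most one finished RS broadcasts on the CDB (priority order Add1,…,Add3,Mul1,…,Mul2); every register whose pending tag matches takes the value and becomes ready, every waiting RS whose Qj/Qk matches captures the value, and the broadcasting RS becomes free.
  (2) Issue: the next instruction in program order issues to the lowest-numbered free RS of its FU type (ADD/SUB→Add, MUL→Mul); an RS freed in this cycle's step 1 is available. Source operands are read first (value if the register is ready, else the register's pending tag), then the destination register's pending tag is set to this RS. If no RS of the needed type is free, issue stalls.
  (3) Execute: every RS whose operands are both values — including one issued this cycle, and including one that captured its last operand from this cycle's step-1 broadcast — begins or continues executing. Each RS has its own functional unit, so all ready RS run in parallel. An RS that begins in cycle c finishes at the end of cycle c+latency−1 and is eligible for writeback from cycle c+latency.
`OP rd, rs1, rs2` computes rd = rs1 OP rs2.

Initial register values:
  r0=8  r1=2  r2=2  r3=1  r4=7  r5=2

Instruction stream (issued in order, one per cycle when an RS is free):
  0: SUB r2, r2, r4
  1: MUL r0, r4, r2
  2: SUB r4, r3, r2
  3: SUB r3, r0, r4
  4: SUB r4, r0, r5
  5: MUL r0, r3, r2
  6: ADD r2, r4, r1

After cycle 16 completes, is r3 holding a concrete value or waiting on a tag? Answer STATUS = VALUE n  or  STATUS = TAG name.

c1: issue SUB r2<-Add1 | r0:8,r1:2,r2:Add1,r3:1,r4:7,r5:2
c2: issue MUL r0<-Mul1 | r0:Mul1,r1:2,r2:Add1,r3:1,r4:7,r5:2
c3: CDB Add1=-5; issue SUB r4<-Add1 | r0:Mul1,r1:2,r2:-5,r3:1,r4:Add1,r5:2
c4: issue SUB r3<-Add2 | r0:Mul1,r1:2,r2:-5,r3:Add2,r4:Add1,r5:2
c5: CDB Add1=6; issue SUB r4<-Add1 | r0:Mul1,r1:2,r2:-5,r3:Add2,r4:Add1,r5:2
c6: issue MUL r0<-Mul2 | r0:Mul2,r1:2,r2:-5,r3:Add2,r4:Add1,r5:2
c7: issue ADD r2<-Add3 | r0:Mul2,r1:2,r2:Add3,r3:Add2,r4:Add1,r5:2
c8: CDB Mul1=-35 | r0:Mul2,r1:2,r2:Add3,r3:Add2,r4:Add1,r5:2
c9: - | r0:Mul2,r1:2,r2:Add3,r3:Add2,r4:Add1,r5:2
c10: CDB Add1=-37 | r0:Mul2,r1:2,r2:Add3,r3:Add2,r4:-37,r5:2
c11: CDB Add2=-41 | r0:Mul2,r1:2,r2:Add3,r3:-41,r4:-37,r5:2
c12: CDB Add3=-35 | r0:Mul2,r1:2,r2:-35,r3:-41,r4:-37,r5:2
c13: - | r0:Mul2,r1:2,r2:-35,r3:-41,r4:-37,r5:2
c14: - | r0:Mul2,r1:2,r2:-35,r3:-41,r4:-37,r5:2
c15: - | r0:Mul2,r1:2,r2:-35,r3:-41,r4:-37,r5:2
c16: CDB Mul2=205 | r0:205,r1:2,r2:-35,r3:-41,r4:-37,r5:2

STATUS = VALUE -41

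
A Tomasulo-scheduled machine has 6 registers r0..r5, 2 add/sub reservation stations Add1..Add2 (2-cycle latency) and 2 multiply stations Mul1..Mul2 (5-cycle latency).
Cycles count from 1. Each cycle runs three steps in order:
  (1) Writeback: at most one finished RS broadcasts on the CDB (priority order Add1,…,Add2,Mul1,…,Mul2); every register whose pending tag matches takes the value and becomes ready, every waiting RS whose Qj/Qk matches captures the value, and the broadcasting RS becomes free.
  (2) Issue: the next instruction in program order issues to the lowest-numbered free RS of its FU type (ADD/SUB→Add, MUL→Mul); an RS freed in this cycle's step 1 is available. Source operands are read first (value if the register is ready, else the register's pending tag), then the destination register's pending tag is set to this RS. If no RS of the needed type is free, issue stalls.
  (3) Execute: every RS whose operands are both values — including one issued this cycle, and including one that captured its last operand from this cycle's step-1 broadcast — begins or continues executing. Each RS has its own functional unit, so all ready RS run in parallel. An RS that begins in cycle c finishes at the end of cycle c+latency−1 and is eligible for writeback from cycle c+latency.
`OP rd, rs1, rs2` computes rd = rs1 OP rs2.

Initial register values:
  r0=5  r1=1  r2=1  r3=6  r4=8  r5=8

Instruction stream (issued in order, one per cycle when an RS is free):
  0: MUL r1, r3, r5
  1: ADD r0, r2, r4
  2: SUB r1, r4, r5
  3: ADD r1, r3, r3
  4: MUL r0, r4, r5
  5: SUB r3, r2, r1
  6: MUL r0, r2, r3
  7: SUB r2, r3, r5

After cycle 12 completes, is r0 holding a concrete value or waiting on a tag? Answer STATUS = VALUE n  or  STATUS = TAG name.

STATUS = TAG Mul1

  c1: issue MUL r1<-Mul1  regs: r0:5,r1:Mul1,r2:1,r3:6,r4:8,r5:8
  c2: issue ADD r0<-Add1  regs: r0:Add1,r1:Mul1,r2:1,r3:6,r4:8,r5:8
  c3: issue SUB r1<-Add2  regs: r0:Add1,r1:Add2,r2:1,r3:6,r4:8,r5:8
  c4: CDB Add1=9; issue ADD r1<-Add1  regs: r0:9,r1:Add1,r2:1,r3:6,r4:8,r5:8
  c5: CDB Add2=0; issue MUL r0<-Mul2  regs: r0:Mul2,r1:Add1,r2:1,r3:6,r4:8,r5:8
  c6: CDB Add1=12; issue SUB r3<-Add1  regs: r0:Mul2,r1:12,r2:1,r3:Add1,r4:8,r5:8
  c7: CDB Mul1=48; issue MUL r0<-Mul1  regs: r0:Mul1,r1:12,r2:1,r3:Add1,r4:8,r5:8
  c8: CDB Add1=-11; issue SUB r2<-Add1  regs: r0:Mul1,r1:12,r2:Add1,r3:-11,r4:8,r5:8
  c9: -  regs: r0:Mul1,r1:12,r2:Add1,r3:-11,r4:8,r5:8
  c10: CDB Add1=-19  regs: r0:Mul1,r1:12,r2:-19,r3:-11,r4:8,r5:8
  c11: CDB Mul2=64  regs: r0:Mul1,r1:12,r2:-19,r3:-11,r4:8,r5:8
  c12: -  regs: r0:Mul1,r1:12,r2:-19,r3:-11,r4:8,r5:8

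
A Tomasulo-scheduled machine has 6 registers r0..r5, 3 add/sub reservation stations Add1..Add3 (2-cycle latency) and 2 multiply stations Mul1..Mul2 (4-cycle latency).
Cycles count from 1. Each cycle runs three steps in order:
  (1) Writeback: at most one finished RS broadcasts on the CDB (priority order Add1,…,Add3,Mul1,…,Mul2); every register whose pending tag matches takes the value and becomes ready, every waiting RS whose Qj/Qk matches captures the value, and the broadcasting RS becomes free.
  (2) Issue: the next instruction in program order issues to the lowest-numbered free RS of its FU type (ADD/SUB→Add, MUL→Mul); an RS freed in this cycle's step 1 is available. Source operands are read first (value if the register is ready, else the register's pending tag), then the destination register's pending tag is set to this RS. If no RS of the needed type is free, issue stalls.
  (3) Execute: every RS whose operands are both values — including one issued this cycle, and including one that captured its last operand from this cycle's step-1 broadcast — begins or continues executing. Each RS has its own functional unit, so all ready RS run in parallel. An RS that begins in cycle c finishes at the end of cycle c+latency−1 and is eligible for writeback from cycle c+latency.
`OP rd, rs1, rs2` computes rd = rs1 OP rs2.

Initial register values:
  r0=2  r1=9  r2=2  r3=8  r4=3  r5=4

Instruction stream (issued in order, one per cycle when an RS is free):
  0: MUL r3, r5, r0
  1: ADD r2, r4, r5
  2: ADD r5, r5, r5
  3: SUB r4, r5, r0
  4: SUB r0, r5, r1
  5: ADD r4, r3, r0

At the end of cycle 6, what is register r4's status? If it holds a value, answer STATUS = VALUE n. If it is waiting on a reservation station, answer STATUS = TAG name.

STATUS = TAG Add3

cycle 1: issue MUL r3<-Mul1 // r0:2,r1:9,r2:2,r3:Mul1,r4:3,r5:4
cycle 2: issue ADD r2<-Add1 // r0:2,r1:9,r2:Add1,r3:Mul1,r4:3,r5:4
cycle 3: issue ADD r5<-Add2 // r0:2,r1:9,r2:Add1,r3:Mul1,r4:3,r5:Add2
cycle 4: CDB Add1=7; issue SUB r4<-Add1 // r0:2,r1:9,r2:7,r3:Mul1,r4:Add1,r5:Add2
cycle 5: CDB Add2=8; issue SUB r0<-Add2 // r0:Add2,r1:9,r2:7,r3:Mul1,r4:Add1,r5:8
cycle 6: CDB Mul1=8; issue ADD r4<-Add3 // r0:Add2,r1:9,r2:7,r3:8,r4:Add3,r5:8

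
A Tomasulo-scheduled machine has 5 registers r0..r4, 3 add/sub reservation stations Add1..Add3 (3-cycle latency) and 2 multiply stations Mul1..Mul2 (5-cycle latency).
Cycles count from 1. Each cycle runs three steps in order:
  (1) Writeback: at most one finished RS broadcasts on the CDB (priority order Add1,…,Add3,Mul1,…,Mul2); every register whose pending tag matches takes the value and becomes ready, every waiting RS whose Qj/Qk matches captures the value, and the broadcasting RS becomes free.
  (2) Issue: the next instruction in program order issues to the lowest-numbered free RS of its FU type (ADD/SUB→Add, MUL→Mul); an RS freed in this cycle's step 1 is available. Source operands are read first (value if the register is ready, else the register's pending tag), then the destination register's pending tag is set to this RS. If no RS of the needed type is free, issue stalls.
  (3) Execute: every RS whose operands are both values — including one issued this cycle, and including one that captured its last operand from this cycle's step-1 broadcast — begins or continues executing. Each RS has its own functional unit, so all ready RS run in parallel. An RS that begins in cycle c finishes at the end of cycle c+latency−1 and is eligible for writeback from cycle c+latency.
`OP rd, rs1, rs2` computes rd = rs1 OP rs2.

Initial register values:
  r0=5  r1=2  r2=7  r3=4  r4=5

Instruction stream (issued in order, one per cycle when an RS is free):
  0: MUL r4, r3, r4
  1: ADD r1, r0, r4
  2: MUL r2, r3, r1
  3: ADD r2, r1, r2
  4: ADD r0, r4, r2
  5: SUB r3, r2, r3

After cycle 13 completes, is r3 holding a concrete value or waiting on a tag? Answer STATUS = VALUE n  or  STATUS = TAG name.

  c1: issue MUL r4<-Mul1  regs: r0:5,r1:2,r2:7,r3:4,r4:Mul1
  c2: issue ADD r1<-Add1  regs: r0:5,r1:Add1,r2:7,r3:4,r4:Mul1
  c3: issue MUL r2<-Mul2  regs: r0:5,r1:Add1,r2:Mul2,r3:4,r4:Mul1
  c4: issue ADD r2<-Add2  regs: r0:5,r1:Add1,r2:Add2,r3:4,r4:Mul1
  c5: issue ADD r0<-Add3  regs: r0:Add3,r1:Add1,r2:Add2,r3:4,r4:Mul1
  c6: CDB Mul1=20; stall  regs: r0:Add3,r1:Add1,r2:Add2,r3:4,r4:20
  c7: stall  regs: r0:Add3,r1:Add1,r2:Add2,r3:4,r4:20
  c8: stall  regs: r0:Add3,r1:Add1,r2:Add2,r3:4,r4:20
  c9: CDB Add1=25; issue SUB r3<-Add1  regs: r0:Add3,r1:25,r2:Add2,r3:Add1,r4:20
  c10: -  regs: r0:Add3,r1:25,r2:Add2,r3:Add1,r4:20
  c11: -  regs: r0:Add3,r1:25,r2:Add2,r3:Add1,r4:20
  c12: -  regs: r0:Add3,r1:25,r2:Add2,r3:Add1,r4:20
  c13: -  regs: r0:Add3,r1:25,r2:Add2,r3:Add1,r4:20

STATUS = TAG Add1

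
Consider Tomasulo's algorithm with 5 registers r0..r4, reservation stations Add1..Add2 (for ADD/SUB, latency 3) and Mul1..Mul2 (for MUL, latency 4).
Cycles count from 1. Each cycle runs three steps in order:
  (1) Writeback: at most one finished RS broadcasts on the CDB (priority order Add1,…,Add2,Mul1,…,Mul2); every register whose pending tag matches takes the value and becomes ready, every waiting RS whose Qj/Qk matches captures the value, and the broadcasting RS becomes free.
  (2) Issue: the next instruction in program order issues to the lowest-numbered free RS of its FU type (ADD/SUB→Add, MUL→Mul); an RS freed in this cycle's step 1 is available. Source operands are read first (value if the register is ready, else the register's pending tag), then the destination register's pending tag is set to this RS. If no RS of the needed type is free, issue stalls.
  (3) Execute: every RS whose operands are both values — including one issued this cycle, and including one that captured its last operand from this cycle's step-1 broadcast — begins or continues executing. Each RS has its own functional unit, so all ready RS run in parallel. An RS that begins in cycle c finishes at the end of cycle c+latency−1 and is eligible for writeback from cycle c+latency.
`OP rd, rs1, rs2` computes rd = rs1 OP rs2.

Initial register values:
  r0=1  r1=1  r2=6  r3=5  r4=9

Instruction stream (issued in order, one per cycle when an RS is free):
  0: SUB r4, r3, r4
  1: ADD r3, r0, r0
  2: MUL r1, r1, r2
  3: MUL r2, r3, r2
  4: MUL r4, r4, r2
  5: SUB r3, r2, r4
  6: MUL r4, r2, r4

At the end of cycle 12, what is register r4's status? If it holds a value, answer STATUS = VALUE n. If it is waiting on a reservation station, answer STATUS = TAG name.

  c1: issue SUB r4<-Add1  regs: r0:1,r1:1,r2:6,r3:5,r4:Add1
  c2: issue ADD r3<-Add2  regs: r0:1,r1:1,r2:6,r3:Add2,r4:Add1
  c3: issue MUL r1<-Mul1  regs: r0:1,r1:Mul1,r2:6,r3:Add2,r4:Add1
  c4: CDB Add1=-4; issue MUL r2<-Mul2  regs: r0:1,r1:Mul1,r2:Mul2,r3:Add2,r4:-4
  c5: CDB Add2=2; stall  regs: r0:1,r1:Mul1,r2:Mul2,r3:2,r4:-4
  c6: stall  regs: r0:1,r1:Mul1,r2:Mul2,r3:2,r4:-4
  c7: CDB Mul1=6; issue MUL r4<-Mul1  regs: r0:1,r1:6,r2:Mul2,r3:2,r4:Mul1
  c8: issue SUB r3<-Add1  regs: r0:1,r1:6,r2:Mul2,r3:Add1,r4:Mul1
  c9: CDB Mul2=12; issue MUL r4<-Mul2  regs: r0:1,r1:6,r2:12,r3:Add1,r4:Mul2
  c10: -  regs: r0:1,r1:6,r2:12,r3:Add1,r4:Mul2
  c11: -  regs: r0:1,r1:6,r2:12,r3:Add1,r4:Mul2
  c12: -  regs: r0:1,r1:6,r2:12,r3:Add1,r4:Mul2

STATUS = TAG Mul2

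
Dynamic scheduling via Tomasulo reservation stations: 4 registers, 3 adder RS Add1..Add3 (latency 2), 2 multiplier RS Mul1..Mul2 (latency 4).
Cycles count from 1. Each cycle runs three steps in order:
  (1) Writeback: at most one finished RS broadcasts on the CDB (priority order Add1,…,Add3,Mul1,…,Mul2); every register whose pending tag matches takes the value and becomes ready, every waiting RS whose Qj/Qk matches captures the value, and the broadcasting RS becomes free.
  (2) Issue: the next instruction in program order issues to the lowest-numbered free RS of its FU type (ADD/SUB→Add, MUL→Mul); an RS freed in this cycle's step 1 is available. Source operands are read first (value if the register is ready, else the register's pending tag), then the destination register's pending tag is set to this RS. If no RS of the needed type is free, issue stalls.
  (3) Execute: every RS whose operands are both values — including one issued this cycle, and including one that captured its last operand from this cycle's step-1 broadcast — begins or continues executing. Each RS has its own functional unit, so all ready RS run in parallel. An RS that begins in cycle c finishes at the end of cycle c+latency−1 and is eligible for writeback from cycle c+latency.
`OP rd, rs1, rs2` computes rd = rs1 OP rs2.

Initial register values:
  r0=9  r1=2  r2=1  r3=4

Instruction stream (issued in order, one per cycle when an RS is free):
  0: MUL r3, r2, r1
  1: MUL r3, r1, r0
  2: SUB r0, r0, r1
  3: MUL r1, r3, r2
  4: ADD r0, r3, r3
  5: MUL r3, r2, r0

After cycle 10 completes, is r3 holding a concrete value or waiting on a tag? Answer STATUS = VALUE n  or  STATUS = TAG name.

STATUS = TAG Mul2

c1: issue MUL r3<-Mul1 | r0:9,r1:2,r2:1,r3:Mul1
c2: issue MUL r3<-Mul2 | r0:9,r1:2,r2:1,r3:Mul2
c3: issue SUB r0<-Add1 | r0:Add1,r1:2,r2:1,r3:Mul2
c4: stall | r0:Add1,r1:2,r2:1,r3:Mul2
c5: CDB Add1=7; stall | r0:7,r1:2,r2:1,r3:Mul2
c6: CDB Mul1=2; issue MUL r1<-Mul1 | r0:7,r1:Mul1,r2:1,r3:Mul2
c7: CDB Mul2=18; issue ADD r0<-Add1 | r0:Add1,r1:Mul1,r2:1,r3:18
c8: issue MUL r3<-Mul2 | r0:Add1,r1:Mul1,r2:1,r3:Mul2
c9: CDB Add1=36 | r0:36,r1:Mul1,r2:1,r3:Mul2
c10: - | r0:36,r1:Mul1,r2:1,r3:Mul2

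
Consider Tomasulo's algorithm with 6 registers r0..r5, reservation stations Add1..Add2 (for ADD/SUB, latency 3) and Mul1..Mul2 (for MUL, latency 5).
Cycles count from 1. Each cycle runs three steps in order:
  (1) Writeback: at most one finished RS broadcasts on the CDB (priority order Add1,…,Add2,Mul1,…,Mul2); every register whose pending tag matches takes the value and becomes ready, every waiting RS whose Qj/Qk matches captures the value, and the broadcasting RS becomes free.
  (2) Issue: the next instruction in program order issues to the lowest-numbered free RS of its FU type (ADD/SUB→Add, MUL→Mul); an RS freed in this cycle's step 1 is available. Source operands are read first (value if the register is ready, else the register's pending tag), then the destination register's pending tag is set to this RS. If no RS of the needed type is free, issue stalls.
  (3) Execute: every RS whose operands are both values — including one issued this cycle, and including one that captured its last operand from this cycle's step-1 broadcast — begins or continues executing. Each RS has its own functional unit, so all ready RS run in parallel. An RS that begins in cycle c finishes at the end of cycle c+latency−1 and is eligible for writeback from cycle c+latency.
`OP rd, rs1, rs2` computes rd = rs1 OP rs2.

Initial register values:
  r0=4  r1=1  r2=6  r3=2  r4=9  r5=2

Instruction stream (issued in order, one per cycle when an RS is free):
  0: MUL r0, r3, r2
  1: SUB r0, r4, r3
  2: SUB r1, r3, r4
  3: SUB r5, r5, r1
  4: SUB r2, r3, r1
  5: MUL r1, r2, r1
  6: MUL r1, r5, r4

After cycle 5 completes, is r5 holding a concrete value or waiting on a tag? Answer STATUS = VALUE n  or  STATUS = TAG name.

cycle 1: issue MUL r0<-Mul1 // r0:Mul1,r1:1,r2:6,r3:2,r4:9,r5:2
cycle 2: issue SUB r0<-Add1 // r0:Add1,r1:1,r2:6,r3:2,r4:9,r5:2
cycle 3: issue SUB r1<-Add2 // r0:Add1,r1:Add2,r2:6,r3:2,r4:9,r5:2
cycle 4: stall // r0:Add1,r1:Add2,r2:6,r3:2,r4:9,r5:2
cycle 5: CDB Add1=7; issue SUB r5<-Add1 // r0:7,r1:Add2,r2:6,r3:2,r4:9,r5:Add1

STATUS = TAG Add1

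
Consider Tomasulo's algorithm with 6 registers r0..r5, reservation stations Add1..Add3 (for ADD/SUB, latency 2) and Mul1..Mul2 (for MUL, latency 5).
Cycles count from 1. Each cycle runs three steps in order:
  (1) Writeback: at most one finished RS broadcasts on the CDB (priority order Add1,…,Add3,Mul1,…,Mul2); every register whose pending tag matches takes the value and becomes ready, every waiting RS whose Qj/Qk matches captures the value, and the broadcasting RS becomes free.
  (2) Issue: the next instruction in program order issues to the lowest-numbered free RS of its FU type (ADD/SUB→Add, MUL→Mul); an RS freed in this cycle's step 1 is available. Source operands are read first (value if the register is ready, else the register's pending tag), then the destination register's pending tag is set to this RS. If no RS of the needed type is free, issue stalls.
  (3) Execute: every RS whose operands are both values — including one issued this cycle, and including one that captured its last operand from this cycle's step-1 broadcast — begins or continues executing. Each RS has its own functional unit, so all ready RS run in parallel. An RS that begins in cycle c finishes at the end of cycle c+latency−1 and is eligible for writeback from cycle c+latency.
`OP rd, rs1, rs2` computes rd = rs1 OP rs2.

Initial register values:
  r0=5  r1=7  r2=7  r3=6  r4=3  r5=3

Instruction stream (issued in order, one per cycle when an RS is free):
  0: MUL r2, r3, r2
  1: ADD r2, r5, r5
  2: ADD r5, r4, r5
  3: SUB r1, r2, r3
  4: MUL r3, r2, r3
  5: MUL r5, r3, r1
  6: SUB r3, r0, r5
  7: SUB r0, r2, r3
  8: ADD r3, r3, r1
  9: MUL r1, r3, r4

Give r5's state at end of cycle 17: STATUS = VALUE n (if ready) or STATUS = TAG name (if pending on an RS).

cycle 1: issue MUL r2<-Mul1 // r0:5,r1:7,r2:Mul1,r3:6,r4:3,r5:3
cycle 2: issue ADD r2<-Add1 // r0:5,r1:7,r2:Add1,r3:6,r4:3,r5:3
cycle 3: issue ADD r5<-Add2 // r0:5,r1:7,r2:Add1,r3:6,r4:3,r5:Add2
cycle 4: CDB Add1=6; issue SUB r1<-Add1 // r0:5,r1:Add1,r2:6,r3:6,r4:3,r5:Add2
cycle 5: CDB Add2=6; issue MUL r3<-Mul2 // r0:5,r1:Add1,r2:6,r3:Mul2,r4:3,r5:6
cycle 6: CDB Add1=0; stall // r0:5,r1:0,r2:6,r3:Mul2,r4:3,r5:6
cycle 7: CDB Mul1=42; issue MUL r5<-Mul1 // r0:5,r1:0,r2:6,r3:Mul2,r4:3,r5:Mul1
cycle 8: issue SUB r3<-Add1 // r0:5,r1:0,r2:6,r3:Add1,r4:3,r5:Mul1
cycle 9: issue SUB r0<-Add2 // r0:Add2,r1:0,r2:6,r3:Add1,r4:3,r5:Mul1
cycle 10: CDB Mul2=36; issue ADD r3<-Add3 // r0:Add2,r1:0,r2:6,r3:Add3,r4:3,r5:Mul1
cycle 11: issue MUL r1<-Mul2 // r0:Add2,r1:Mul2,r2:6,r3:Add3,r4:3,r5:Mul1
cycle 12: - // r0:Add2,r1:Mul2,r2:6,r3:Add3,r4:3,r5:Mul1
cycle 13: - // r0:Add2,r1:Mul2,r2:6,r3:Add3,r4:3,r5:Mul1
cycle 14: - // r0:Add2,r1:Mul2,r2:6,r3:Add3,r4:3,r5:Mul1
cycle 15: CDB Mul1=0 // r0:Add2,r1:Mul2,r2:6,r3:Add3,r4:3,r5:0
cycle 16: - // r0:Add2,r1:Mul2,r2:6,r3:Add3,r4:3,r5:0
cycle 17: CDB Add1=5 // r0:Add2,r1:Mul2,r2:6,r3:Add3,r4:3,r5:0

STATUS = VALUE 0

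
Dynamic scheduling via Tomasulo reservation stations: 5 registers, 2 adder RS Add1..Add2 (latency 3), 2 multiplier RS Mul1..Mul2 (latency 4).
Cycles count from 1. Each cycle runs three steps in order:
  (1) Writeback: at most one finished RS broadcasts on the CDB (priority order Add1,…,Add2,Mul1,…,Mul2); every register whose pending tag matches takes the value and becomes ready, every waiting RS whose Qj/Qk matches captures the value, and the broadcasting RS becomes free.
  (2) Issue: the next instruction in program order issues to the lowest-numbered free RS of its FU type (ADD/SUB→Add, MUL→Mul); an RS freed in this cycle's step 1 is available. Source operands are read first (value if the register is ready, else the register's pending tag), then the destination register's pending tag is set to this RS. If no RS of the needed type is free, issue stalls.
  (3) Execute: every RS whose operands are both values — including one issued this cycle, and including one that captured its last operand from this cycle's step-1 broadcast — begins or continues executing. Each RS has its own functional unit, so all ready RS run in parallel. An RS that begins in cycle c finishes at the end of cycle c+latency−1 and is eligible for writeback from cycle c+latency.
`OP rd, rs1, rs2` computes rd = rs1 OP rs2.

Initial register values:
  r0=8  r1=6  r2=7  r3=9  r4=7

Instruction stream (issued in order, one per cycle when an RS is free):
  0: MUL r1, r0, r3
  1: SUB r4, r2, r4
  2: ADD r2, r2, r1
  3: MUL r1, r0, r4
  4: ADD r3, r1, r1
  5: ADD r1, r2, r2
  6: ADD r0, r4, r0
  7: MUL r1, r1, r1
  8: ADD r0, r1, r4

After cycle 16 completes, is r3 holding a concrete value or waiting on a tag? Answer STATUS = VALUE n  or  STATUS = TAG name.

cycle 1: issue MUL r1<-Mul1 // r0:8,r1:Mul1,r2:7,r3:9,r4:7
cycle 2: issue SUB r4<-Add1 // r0:8,r1:Mul1,r2:7,r3:9,r4:Add1
cycle 3: issue ADD r2<-Add2 // r0:8,r1:Mul1,r2:Add2,r3:9,r4:Add1
cycle 4: issue MUL r1<-Mul2 // r0:8,r1:Mul2,r2:Add2,r3:9,r4:Add1
cycle 5: CDB Add1=0; issue ADD r3<-Add1 // r0:8,r1:Mul2,r2:Add2,r3:Add1,r4:0
cycle 6: CDB Mul1=72; stall // r0:8,r1:Mul2,r2:Add2,r3:Add1,r4:0
cycle 7: stall // r0:8,r1:Mul2,r2:Add2,r3:Add1,r4:0
cycle 8: stall // r0:8,r1:Mul2,r2:Add2,r3:Add1,r4:0
cycle 9: CDB Add2=79; issue ADD r1<-Add2 // r0:8,r1:Add2,r2:79,r3:Add1,r4:0
cycle 10: CDB Mul2=0; stall // r0:8,r1:Add2,r2:79,r3:Add1,r4:0
cycle 11: stall // r0:8,r1:Add2,r2:79,r3:Add1,r4:0
cycle 12: CDB Add2=158; issue ADD r0<-Add2 // r0:Add2,r1:158,r2:79,r3:Add1,r4:0
cycle 13: CDB Add1=0; issue MUL r1<-Mul1 // r0:Add2,r1:Mul1,r2:79,r3:0,r4:0
cycle 14: issue ADD r0<-Add1 // r0:Add1,r1:Mul1,r2:79,r3:0,r4:0
cycle 15: CDB Add2=8 // r0:Add1,r1:Mul1,r2:79,r3:0,r4:0
cycle 16: - // r0:Add1,r1:Mul1,r2:79,r3:0,r4:0

STATUS = VALUE 0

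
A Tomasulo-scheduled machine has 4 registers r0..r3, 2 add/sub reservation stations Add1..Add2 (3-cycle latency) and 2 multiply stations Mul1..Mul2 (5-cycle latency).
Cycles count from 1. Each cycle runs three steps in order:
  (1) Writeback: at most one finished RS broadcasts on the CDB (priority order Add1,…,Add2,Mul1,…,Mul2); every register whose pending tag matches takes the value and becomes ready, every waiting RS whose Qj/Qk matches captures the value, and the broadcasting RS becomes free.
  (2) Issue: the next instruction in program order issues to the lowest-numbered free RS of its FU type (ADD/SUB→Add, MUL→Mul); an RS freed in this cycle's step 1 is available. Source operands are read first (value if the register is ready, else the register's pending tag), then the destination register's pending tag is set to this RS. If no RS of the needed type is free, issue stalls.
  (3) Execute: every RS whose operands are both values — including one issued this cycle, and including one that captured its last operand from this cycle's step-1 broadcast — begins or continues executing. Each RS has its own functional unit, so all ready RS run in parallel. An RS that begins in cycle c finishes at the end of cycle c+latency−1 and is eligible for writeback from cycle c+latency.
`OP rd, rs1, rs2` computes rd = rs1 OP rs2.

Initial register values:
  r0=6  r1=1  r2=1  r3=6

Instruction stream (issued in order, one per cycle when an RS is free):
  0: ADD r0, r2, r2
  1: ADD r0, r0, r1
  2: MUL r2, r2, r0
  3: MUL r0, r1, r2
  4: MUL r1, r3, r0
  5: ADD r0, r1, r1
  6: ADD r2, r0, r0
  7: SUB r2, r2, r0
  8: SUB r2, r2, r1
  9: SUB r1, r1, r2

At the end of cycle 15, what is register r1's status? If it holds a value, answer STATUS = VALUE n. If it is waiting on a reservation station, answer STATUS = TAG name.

STATUS = TAG Mul1

c1: issue ADD r0<-Add1 | r0:Add1,r1:1,r2:1,r3:6
c2: issue ADD r0<-Add2 | r0:Add2,r1:1,r2:1,r3:6
c3: issue MUL r2<-Mul1 | r0:Add2,r1:1,r2:Mul1,r3:6
c4: CDB Add1=2; issue MUL r0<-Mul2 | r0:Mul2,r1:1,r2:Mul1,r3:6
c5: stall | r0:Mul2,r1:1,r2:Mul1,r3:6
c6: stall | r0:Mul2,r1:1,r2:Mul1,r3:6
c7: CDB Add2=3; stall | r0:Mul2,r1:1,r2:Mul1,r3:6
c8: stall | r0:Mul2,r1:1,r2:Mul1,r3:6
c9: stall | r0:Mul2,r1:1,r2:Mul1,r3:6
c10: stall | r0:Mul2,r1:1,r2:Mul1,r3:6
c11: stall | r0:Mul2,r1:1,r2:Mul1,r3:6
c12: CDB Mul1=3; issue MUL r1<-Mul1 | r0:Mul2,r1:Mul1,r2:3,r3:6
c13: issue ADD r0<-Add1 | r0:Add1,r1:Mul1,r2:3,r3:6
c14: issue ADD r2<-Add2 | r0:Add1,r1:Mul1,r2:Add2,r3:6
c15: stall | r0:Add1,r1:Mul1,r2:Add2,r3:6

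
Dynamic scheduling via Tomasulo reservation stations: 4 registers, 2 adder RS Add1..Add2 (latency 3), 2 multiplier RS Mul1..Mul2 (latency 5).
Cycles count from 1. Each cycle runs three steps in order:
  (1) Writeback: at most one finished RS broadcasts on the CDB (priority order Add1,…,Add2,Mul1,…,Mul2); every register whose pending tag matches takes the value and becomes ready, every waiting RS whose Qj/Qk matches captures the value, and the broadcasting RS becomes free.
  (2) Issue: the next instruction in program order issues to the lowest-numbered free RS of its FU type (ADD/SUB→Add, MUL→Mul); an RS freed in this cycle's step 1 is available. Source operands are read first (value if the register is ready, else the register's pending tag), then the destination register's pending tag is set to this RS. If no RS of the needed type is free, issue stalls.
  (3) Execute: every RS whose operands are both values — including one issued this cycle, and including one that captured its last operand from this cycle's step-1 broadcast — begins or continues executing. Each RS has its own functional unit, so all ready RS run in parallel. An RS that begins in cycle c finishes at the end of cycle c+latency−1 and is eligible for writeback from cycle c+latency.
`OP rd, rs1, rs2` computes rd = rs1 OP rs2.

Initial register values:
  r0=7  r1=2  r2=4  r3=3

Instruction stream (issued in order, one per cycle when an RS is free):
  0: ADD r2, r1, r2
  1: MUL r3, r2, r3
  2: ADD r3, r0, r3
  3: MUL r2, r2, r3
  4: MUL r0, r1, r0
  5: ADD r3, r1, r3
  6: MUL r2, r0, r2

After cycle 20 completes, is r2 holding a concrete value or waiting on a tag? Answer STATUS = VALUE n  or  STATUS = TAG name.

c1: issue ADD r2<-Add1 | r0:7,r1:2,r2:Add1,r3:3
c2: issue MUL r3<-Mul1 | r0:7,r1:2,r2:Add1,r3:Mul1
c3: issue ADD r3<-Add2 | r0:7,r1:2,r2:Add1,r3:Add2
c4: CDB Add1=6; issue MUL r2<-Mul2 | r0:7,r1:2,r2:Mul2,r3:Add2
c5: stall | r0:7,r1:2,r2:Mul2,r3:Add2
c6: stall | r0:7,r1:2,r2:Mul2,r3:Add2
c7: stall | r0:7,r1:2,r2:Mul2,r3:Add2
c8: stall | r0:7,r1:2,r2:Mul2,r3:Add2
c9: CDB Mul1=18; issue MUL r0<-Mul1 | r0:Mul1,r1:2,r2:Mul2,r3:Add2
c10: issue ADD r3<-Add1 | r0:Mul1,r1:2,r2:Mul2,r3:Add1
c11: stall | r0:Mul1,r1:2,r2:Mul2,r3:Add1
c12: CDB Add2=25; stall | r0:Mul1,r1:2,r2:Mul2,r3:Add1
c13: stall | r0:Mul1,r1:2,r2:Mul2,r3:Add1
c14: CDB Mul1=14; issue MUL r2<-Mul1 | r0:14,r1:2,r2:Mul1,r3:Add1
c15: CDB Add1=27 | r0:14,r1:2,r2:Mul1,r3:27
c16: - | r0:14,r1:2,r2:Mul1,r3:27
c17: CDB Mul2=150 | r0:14,r1:2,r2:Mul1,r3:27
c18: - | r0:14,r1:2,r2:Mul1,r3:27
c19: - | r0:14,r1:2,r2:Mul1,r3:27
c20: - | r0:14,r1:2,r2:Mul1,r3:27

STATUS = TAG Mul1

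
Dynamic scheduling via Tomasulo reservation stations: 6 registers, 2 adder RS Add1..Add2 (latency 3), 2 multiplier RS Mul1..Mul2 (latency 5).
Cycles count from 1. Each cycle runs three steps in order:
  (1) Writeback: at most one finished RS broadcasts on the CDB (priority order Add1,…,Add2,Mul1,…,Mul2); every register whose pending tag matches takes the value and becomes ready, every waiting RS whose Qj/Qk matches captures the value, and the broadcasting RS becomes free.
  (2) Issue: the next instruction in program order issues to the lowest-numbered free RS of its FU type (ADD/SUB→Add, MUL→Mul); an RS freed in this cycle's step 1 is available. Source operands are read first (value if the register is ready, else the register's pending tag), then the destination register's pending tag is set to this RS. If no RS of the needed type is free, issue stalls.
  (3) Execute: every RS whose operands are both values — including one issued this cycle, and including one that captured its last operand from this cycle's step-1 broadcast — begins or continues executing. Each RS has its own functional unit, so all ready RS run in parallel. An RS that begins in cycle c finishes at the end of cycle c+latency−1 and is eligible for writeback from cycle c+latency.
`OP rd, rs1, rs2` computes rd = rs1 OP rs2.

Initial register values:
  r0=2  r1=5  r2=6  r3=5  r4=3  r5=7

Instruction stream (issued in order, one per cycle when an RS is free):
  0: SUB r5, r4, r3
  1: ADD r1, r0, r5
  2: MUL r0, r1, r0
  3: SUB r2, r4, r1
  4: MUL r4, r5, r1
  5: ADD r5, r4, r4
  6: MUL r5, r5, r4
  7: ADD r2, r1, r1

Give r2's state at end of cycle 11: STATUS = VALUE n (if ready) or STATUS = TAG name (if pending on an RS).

  c1: issue SUB r5<-Add1  regs: r0:2,r1:5,r2:6,r3:5,r4:3,r5:Add1
  c2: issue ADD r1<-Add2  regs: r0:2,r1:Add2,r2:6,r3:5,r4:3,r5:Add1
  c3: issue MUL r0<-Mul1  regs: r0:Mul1,r1:Add2,r2:6,r3:5,r4:3,r5:Add1
  c4: CDB Add1=-2; issue SUB r2<-Add1  regs: r0:Mul1,r1:Add2,r2:Add1,r3:5,r4:3,r5:-2
  c5: issue MUL r4<-Mul2  regs: r0:Mul1,r1:Add2,r2:Add1,r3:5,r4:Mul2,r5:-2
  c6: stall  regs: r0:Mul1,r1:Add2,r2:Add1,r3:5,r4:Mul2,r5:-2
  c7: CDB Add2=0; issue ADD r5<-Add2  regs: r0:Mul1,r1:0,r2:Add1,r3:5,r4:Mul2,r5:Add2
  c8: stall  regs: r0:Mul1,r1:0,r2:Add1,r3:5,r4:Mul2,r5:Add2
  c9: stall  regs: r0:Mul1,r1:0,r2:Add1,r3:5,r4:Mul2,r5:Add2
  c10: CDB Add1=3; stall  regs: r0:Mul1,r1:0,r2:3,r3:5,r4:Mul2,r5:Add2
  c11: stall  regs: r0:Mul1,r1:0,r2:3,r3:5,r4:Mul2,r5:Add2

STATUS = VALUE 3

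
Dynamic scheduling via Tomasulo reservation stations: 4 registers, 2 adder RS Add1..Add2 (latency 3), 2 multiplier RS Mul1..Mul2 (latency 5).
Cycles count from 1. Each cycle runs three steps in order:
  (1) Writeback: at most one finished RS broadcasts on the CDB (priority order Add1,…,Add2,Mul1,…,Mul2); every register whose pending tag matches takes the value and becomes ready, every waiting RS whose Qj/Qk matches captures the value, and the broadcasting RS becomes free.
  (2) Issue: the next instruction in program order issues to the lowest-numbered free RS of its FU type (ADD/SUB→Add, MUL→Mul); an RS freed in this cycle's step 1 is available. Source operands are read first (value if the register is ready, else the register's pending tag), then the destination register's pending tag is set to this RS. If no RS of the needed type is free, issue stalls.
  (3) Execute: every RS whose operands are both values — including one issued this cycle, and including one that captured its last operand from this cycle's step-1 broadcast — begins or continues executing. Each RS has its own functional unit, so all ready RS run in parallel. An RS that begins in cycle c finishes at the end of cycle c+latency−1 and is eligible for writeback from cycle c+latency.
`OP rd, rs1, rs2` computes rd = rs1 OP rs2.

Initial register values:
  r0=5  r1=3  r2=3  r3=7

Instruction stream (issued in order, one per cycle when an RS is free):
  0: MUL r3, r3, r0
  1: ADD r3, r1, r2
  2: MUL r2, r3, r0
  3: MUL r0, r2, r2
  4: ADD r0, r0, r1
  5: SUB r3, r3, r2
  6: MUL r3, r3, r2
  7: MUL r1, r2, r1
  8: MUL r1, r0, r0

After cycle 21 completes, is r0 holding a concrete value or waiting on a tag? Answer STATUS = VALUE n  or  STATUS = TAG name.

  c1: issue MUL r3<-Mul1  regs: r0:5,r1:3,r2:3,r3:Mul1
  c2: issue ADD r3<-Add1  regs: r0:5,r1:3,r2:3,r3:Add1
  c3: issue MUL r2<-Mul2  regs: r0:5,r1:3,r2:Mul2,r3:Add1
  c4: stall  regs: r0:5,r1:3,r2:Mul2,r3:Add1
  c5: CDB Add1=6; stall  regs: r0:5,r1:3,r2:Mul2,r3:6
  c6: CDB Mul1=35; issue MUL r0<-Mul1  regs: r0:Mul1,r1:3,r2:Mul2,r3:6
  c7: issue ADD r0<-Add1  regs: r0:Add1,r1:3,r2:Mul2,r3:6
  c8: issue SUB r3<-Add2  regs: r0:Add1,r1:3,r2:Mul2,r3:Add2
  c9: stall  regs: r0:Add1,r1:3,r2:Mul2,r3:Add2
  c10: CDB Mul2=30; issue MUL r3<-Mul2  regs: r0:Add1,r1:3,r2:30,r3:Mul2
  c11: stall  regs: r0:Add1,r1:3,r2:30,r3:Mul2
  c12: stall  regs: r0:Add1,r1:3,r2:30,r3:Mul2
  c13: CDB Add2=-24; stall  regs: r0:Add1,r1:3,r2:30,r3:Mul2
  c14: stall  regs: r0:Add1,r1:3,r2:30,r3:Mul2
  c15: CDB Mul1=900; issue MUL r1<-Mul1  regs: r0:Add1,r1:Mul1,r2:30,r3:Mul2
  c16: stall  regs: r0:Add1,r1:Mul1,r2:30,r3:Mul2
  c17: stall  regs: r0:Add1,r1:Mul1,r2:30,r3:Mul2
  c18: CDB Add1=903; stall  regs: r0:903,r1:Mul1,r2:30,r3:Mul2
  c19: CDB Mul2=-720; issue MUL r1<-Mul2  regs: r0:903,r1:Mul2,r2:30,r3:-720
  c20: CDB Mul1=90  regs: r0:903,r1:Mul2,r2:30,r3:-720
  c21: -  regs: r0:903,r1:Mul2,r2:30,r3:-720

STATUS = VALUE 903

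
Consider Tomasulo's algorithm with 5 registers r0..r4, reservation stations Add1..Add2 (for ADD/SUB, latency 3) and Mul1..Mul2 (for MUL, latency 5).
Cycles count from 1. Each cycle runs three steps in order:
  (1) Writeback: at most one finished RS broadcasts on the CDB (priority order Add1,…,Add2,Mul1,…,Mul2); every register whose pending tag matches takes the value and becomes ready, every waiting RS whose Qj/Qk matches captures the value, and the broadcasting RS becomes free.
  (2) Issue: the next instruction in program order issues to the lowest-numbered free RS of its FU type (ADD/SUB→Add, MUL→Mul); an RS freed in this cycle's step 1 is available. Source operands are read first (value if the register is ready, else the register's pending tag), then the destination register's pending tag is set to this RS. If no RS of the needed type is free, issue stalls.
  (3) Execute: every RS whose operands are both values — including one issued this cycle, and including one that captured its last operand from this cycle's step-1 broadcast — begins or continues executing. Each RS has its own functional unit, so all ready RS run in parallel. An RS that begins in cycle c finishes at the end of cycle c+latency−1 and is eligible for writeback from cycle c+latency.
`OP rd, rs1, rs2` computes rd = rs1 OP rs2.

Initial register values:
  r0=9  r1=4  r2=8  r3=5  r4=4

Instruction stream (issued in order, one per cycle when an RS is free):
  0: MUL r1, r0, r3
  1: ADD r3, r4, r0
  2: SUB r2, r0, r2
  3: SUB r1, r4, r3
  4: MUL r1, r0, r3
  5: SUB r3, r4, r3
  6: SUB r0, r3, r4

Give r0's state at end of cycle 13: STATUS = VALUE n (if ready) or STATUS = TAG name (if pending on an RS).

STATUS = VALUE -13

  c1: issue MUL r1<-Mul1  regs: r0:9,r1:Mul1,r2:8,r3:5,r4:4
  c2: issue ADD r3<-Add1  regs: r0:9,r1:Mul1,r2:8,r3:Add1,r4:4
  c3: issue SUB r2<-Add2  regs: r0:9,r1:Mul1,r2:Add2,r3:Add1,r4:4
  c4: stall  regs: r0:9,r1:Mul1,r2:Add2,r3:Add1,r4:4
  c5: CDB Add1=13; issue SUB r1<-Add1  regs: r0:9,r1:Add1,r2:Add2,r3:13,r4:4
  c6: CDB Add2=1; issue MUL r1<-Mul2  regs: r0:9,r1:Mul2,r2:1,r3:13,r4:4
  c7: CDB Mul1=45; issue SUB r3<-Add2  regs: r0:9,r1:Mul2,r2:1,r3:Add2,r4:4
  c8: CDB Add1=-9; issue SUB r0<-Add1  regs: r0:Add1,r1:Mul2,r2:1,r3:Add2,r4:4
  c9: -  regs: r0:Add1,r1:Mul2,r2:1,r3:Add2,r4:4
  c10: CDB Add2=-9  regs: r0:Add1,r1:Mul2,r2:1,r3:-9,r4:4
  c11: CDB Mul2=117  regs: r0:Add1,r1:117,r2:1,r3:-9,r4:4
  c12: -  regs: r0:Add1,r1:117,r2:1,r3:-9,r4:4
  c13: CDB Add1=-13  regs: r0:-13,r1:117,r2:1,r3:-9,r4:4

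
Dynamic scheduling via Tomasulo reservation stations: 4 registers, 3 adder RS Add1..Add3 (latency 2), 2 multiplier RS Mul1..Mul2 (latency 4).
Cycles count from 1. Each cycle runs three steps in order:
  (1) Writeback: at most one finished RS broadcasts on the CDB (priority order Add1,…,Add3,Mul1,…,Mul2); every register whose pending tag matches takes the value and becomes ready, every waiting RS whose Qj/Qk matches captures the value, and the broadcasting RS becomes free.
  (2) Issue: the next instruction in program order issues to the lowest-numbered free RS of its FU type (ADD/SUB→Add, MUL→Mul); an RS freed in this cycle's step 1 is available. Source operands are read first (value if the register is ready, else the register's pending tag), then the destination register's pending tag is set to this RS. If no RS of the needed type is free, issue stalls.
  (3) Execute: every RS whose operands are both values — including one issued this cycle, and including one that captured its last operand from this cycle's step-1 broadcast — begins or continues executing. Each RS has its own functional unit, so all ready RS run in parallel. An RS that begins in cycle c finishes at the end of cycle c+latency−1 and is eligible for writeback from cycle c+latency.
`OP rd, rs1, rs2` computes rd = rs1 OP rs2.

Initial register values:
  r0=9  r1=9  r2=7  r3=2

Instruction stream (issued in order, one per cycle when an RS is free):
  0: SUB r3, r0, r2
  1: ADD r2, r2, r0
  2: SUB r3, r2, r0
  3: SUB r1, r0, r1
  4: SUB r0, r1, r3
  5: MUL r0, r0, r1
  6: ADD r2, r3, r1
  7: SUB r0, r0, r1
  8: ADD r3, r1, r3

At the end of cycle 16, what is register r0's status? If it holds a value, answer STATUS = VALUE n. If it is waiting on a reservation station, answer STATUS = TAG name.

STATUS = VALUE 0

  c1: issue SUB r3<-Add1  regs: r0:9,r1:9,r2:7,r3:Add1
  c2: issue ADD r2<-Add2  regs: r0:9,r1:9,r2:Add2,r3:Add1
  c3: CDB Add1=2; issue SUB r3<-Add1  regs: r0:9,r1:9,r2:Add2,r3:Add1
  c4: CDB Add2=16; issue SUB r1<-Add2  regs: r0:9,r1:Add2,r2:16,r3:Add1
  c5: issue SUB r0<-Add3  regs: r0:Add3,r1:Add2,r2:16,r3:Add1
  c6: CDB Add1=7; issue MUL r0<-Mul1  regs: r0:Mul1,r1:Add2,r2:16,r3:7
  c7: CDB Add2=0; issue ADD r2<-Add1  regs: r0:Mul1,r1:0,r2:Add1,r3:7
  c8: issue SUB r0<-Add2  regs: r0:Add2,r1:0,r2:Add1,r3:7
  c9: CDB Add1=7; issue ADD r3<-Add1  regs: r0:Add2,r1:0,r2:7,r3:Add1
  c10: CDB Add3=-7  regs: r0:Add2,r1:0,r2:7,r3:Add1
  c11: CDB Add1=7  regs: r0:Add2,r1:0,r2:7,r3:7
  c12: -  regs: r0:Add2,r1:0,r2:7,r3:7
  c13: -  regs: r0:Add2,r1:0,r2:7,r3:7
  c14: CDB Mul1=0  regs: r0:Add2,r1:0,r2:7,r3:7
  c15: -  regs: r0:Add2,r1:0,r2:7,r3:7
  c16: CDB Add2=0  regs: r0:0,r1:0,r2:7,r3:7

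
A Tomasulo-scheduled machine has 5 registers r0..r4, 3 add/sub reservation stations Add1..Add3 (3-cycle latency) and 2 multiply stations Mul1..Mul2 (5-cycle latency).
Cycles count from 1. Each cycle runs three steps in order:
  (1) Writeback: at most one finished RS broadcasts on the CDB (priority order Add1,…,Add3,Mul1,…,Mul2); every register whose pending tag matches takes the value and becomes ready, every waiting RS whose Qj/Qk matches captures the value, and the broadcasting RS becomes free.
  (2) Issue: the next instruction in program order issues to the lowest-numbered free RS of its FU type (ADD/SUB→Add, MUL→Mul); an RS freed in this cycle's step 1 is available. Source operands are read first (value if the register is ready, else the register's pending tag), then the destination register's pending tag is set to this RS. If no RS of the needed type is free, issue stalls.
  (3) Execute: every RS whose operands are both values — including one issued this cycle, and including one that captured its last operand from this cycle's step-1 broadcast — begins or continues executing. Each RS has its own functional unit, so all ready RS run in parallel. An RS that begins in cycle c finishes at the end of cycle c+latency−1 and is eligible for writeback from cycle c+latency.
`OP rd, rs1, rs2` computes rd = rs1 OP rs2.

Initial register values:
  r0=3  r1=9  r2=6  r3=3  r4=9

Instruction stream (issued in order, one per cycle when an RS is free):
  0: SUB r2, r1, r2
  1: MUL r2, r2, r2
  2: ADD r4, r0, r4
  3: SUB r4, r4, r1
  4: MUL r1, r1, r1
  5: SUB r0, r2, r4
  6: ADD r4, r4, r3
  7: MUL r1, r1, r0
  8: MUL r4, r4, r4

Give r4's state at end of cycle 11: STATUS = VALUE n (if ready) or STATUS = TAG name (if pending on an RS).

STATUS = TAG Mul2

  c1: issue SUB r2<-Add1  regs: r0:3,r1:9,r2:Add1,r3:3,r4:9
  c2: issue MUL r2<-Mul1  regs: r0:3,r1:9,r2:Mul1,r3:3,r4:9
  c3: issue ADD r4<-Add2  regs: r0:3,r1:9,r2:Mul1,r3:3,r4:Add2
  c4: CDB Add1=3; issue SUB r4<-Add1  regs: r0:3,r1:9,r2:Mul1,r3:3,r4:Add1
  c5: issue MUL r1<-Mul2  regs: r0:3,r1:Mul2,r2:Mul1,r3:3,r4:Add1
  c6: CDB Add2=12; issue SUB r0<-Add2  regs: r0:Add2,r1:Mul2,r2:Mul1,r3:3,r4:Add1
  c7: issue ADD r4<-Add3  regs: r0:Add2,r1:Mul2,r2:Mul1,r3:3,r4:Add3
  c8: stall  regs: r0:Add2,r1:Mul2,r2:Mul1,r3:3,r4:Add3
  c9: CDB Add1=3; stall  regs: r0:Add2,r1:Mul2,r2:Mul1,r3:3,r4:Add3
  c10: CDB Mul1=9; issue MUL r1<-Mul1  regs: r0:Add2,r1:Mul1,r2:9,r3:3,r4:Add3
  c11: CDB Mul2=81; issue MUL r4<-Mul2  regs: r0:Add2,r1:Mul1,r2:9,r3:3,r4:Mul2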